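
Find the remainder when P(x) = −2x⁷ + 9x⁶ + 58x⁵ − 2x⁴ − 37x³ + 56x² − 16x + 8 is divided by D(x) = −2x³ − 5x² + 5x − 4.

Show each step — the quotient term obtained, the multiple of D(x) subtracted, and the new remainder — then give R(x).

R(x) = 8

Step 1: lead(−2x⁷ + 9x⁶ + 58x⁵ − 2x⁴ − 37x³ + 56x² − 16x + 8) ÷ lead(D) = −2x⁷ ÷ −2x³ = x⁴. Subtract (x⁴)·D = −2x⁷ − 5x⁶ + 5x⁵ − 4x⁴. Remainder: 14x⁶ + 53x⁵ + 2x⁴ − 37x³ + 56x² − 16x + 8.
Step 2: lead(14x⁶ + 53x⁵ + 2x⁴ − 37x³ + 56x² − 16x + 8) ÷ lead(D) = 14x⁶ ÷ −2x³ = −7x³. Subtract (−7x³)·D = 14x⁶ + 35x⁵ − 35x⁴ + 28x³. Remainder: 18x⁵ + 37x⁴ − 65x³ + 56x² − 16x + 8.
Step 3: lead(18x⁵ + 37x⁴ − 65x³ + 56x² − 16x + 8) ÷ lead(D) = 18x⁵ ÷ −2x³ = −9x². Subtract (−9x²)·D = 18x⁵ + 45x⁴ − 45x³ + 36x². Remainder: −8x⁴ − 20x³ + 20x² − 16x + 8.
Step 4: lead(−8x⁴ − 20x³ + 20x² − 16x + 8) ÷ lead(D) = −8x⁴ ÷ −2x³ = 4x. Subtract (4x)·D = −8x⁴ − 20x³ + 20x² − 16x. Remainder: 8.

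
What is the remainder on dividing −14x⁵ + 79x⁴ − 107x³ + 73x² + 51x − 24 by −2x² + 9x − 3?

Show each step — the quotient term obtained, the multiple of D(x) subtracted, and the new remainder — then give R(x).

R(x) = 9x − 3

Step 1: lead(−14x⁵ + 79x⁴ − 107x³ + 73x² + 51x − 24) ÷ lead(D) = −14x⁵ ÷ −2x² = 7x³. Subtract (7x³)·D = −14x⁵ + 63x⁴ − 21x³. Remainder: 16x⁴ − 86x³ + 73x² + 51x − 24.
Step 2: lead(16x⁴ − 86x³ + 73x² + 51x − 24) ÷ lead(D) = 16x⁴ ÷ −2x² = −8x². Subtract (−8x²)·D = 16x⁴ − 72x³ + 24x². Remainder: −14x³ + 49x² + 51x − 24.
Step 3: lead(−14x³ + 49x² + 51x − 24) ÷ lead(D) = −14x³ ÷ −2x² = 7x. Subtract (7x)·D = −14x³ + 63x² − 21x. Remainder: −14x² + 72x − 24.
Step 4: lead(−14x² + 72x − 24) ÷ lead(D) = −14x² ÷ −2x² = 7. Subtract (7)·D = −14x² + 63x − 21. Remainder: 9x − 3.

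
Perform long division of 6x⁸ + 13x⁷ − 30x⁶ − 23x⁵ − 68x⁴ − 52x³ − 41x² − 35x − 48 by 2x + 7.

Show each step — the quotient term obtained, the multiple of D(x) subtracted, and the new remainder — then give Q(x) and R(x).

Step 1: lead(6x⁸ + 13x⁷ − 30x⁶ − 23x⁵ − 68x⁴ − 52x³ − 41x² − 35x − 48) ÷ lead(D) = 6x⁸ ÷ 2x = 3x⁷. Subtract (3x⁷)·D = 6x⁸ + 21x⁷. Remainder: −8x⁷ − 30x⁶ − 23x⁵ − 68x⁴ − 52x³ − 41x² − 35x − 48.
Step 2: lead(−8x⁷ − 30x⁶ − 23x⁵ − 68x⁴ − 52x³ − 41x² − 35x − 48) ÷ lead(D) = −8x⁷ ÷ 2x = −4x⁶. Subtract (−4x⁶)·D = −8x⁷ − 28x⁶. Remainder: −2x⁶ − 23x⁵ − 68x⁴ − 52x³ − 41x² − 35x − 48.
Step 3: lead(−2x⁶ − 23x⁵ − 68x⁴ − 52x³ − 41x² − 35x − 48) ÷ lead(D) = −2x⁶ ÷ 2x = −x⁵. Subtract (−x⁵)·D = −2x⁶ − 7x⁵. Remainder: −16x⁵ − 68x⁴ − 52x³ − 41x² − 35x − 48.
Step 4: lead(−16x⁵ − 68x⁴ − 52x³ − 41x² − 35x − 48) ÷ lead(D) = −16x⁵ ÷ 2x = −8x⁴. Subtract (−8x⁴)·D = −16x⁵ − 56x⁴. Remainder: −12x⁴ − 52x³ − 41x² − 35x − 48.
Step 5: lead(−12x⁴ − 52x³ − 41x² − 35x − 48) ÷ lead(D) = −12x⁴ ÷ 2x = −6x³. Subtract (−6x³)·D = −12x⁴ − 42x³. Remainder: −10x³ − 41x² − 35x − 48.
Step 6: lead(−10x³ − 41x² − 35x − 48) ÷ lead(D) = −10x³ ÷ 2x = −5x². Subtract (−5x²)·D = −10x³ − 35x². Remainder: −6x² − 35x − 48.
Step 7: lead(−6x² − 35x − 48) ÷ lead(D) = −6x² ÷ 2x = −3x. Subtract (−3x)·D = −6x² − 21x. Remainder: −14x − 48.
Step 8: lead(−14x − 48) ÷ lead(D) = −14x ÷ 2x = −7. Subtract (−7)·D = −14x − 49. Remainder: 1.

Q(x) = 3x⁷ − 4x⁶ − x⁵ − 8x⁴ − 6x³ − 5x² − 3x − 7; R(x) = 1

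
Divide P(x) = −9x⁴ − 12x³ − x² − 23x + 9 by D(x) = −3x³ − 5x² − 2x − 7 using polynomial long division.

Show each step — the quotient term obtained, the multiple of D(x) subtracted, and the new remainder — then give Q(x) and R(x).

Q(x) = 3x − 1; R(x) = −4x + 2

Step 1: lead(−9x⁴ − 12x³ − x² − 23x + 9) ÷ lead(D) = −9x⁴ ÷ −3x³ = 3x. Subtract (3x)·D = −9x⁴ − 15x³ − 6x² − 21x. Remainder: 3x³ + 5x² − 2x + 9.
Step 2: lead(3x³ + 5x² − 2x + 9) ÷ lead(D) = 3x³ ÷ −3x³ = −1. Subtract (−1)·D = 3x³ + 5x² + 2x + 7. Remainder: −4x + 2.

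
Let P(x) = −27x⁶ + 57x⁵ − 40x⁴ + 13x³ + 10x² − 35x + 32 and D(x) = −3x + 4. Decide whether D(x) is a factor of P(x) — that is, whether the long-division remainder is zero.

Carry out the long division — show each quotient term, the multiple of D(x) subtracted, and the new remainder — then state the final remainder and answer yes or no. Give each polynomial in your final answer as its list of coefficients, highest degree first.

R = [-4], so D(x) is not a factor of P(x). no

Step 1: lead(−27x⁶ + 57x⁵ − 40x⁴ + 13x³ + 10x² − 35x + 32) ÷ lead(D) = −27x⁶ ÷ −3x = 9x⁵. Subtract (9x⁵)·D = −27x⁶ + 36x⁵. Remainder: 21x⁵ − 40x⁴ + 13x³ + 10x² − 35x + 32.
Step 2: lead(21x⁵ − 40x⁴ + 13x³ + 10x² − 35x + 32) ÷ lead(D) = 21x⁵ ÷ −3x = −7x⁴. Subtract (−7x⁴)·D = 21x⁵ − 28x⁴. Remainder: −12x⁴ + 13x³ + 10x² − 35x + 32.
Step 3: lead(−12x⁴ + 13x³ + 10x² − 35x + 32) ÷ lead(D) = −12x⁴ ÷ −3x = 4x³. Subtract (4x³)·D = −12x⁴ + 16x³. Remainder: −3x³ + 10x² − 35x + 32.
Step 4: lead(−3x³ + 10x² − 35x + 32) ÷ lead(D) = −3x³ ÷ −3x = x². Subtract (x²)·D = −3x³ + 4x². Remainder: 6x² − 35x + 32.
Step 5: lead(6x² − 35x + 32) ÷ lead(D) = 6x² ÷ −3x = −2x. Subtract (−2x)·D = 6x² − 8x. Remainder: −27x + 32.
Step 6: lead(−27x + 32) ÷ lead(D) = −27x ÷ −3x = 9. Subtract (9)·D = −27x + 36. Remainder: −4.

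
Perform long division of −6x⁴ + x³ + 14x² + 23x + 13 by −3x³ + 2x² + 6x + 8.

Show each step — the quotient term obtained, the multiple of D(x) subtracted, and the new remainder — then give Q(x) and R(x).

Step 1: lead(−6x⁴ + x³ + 14x² + 23x + 13) ÷ lead(D) = −6x⁴ ÷ −3x³ = 2x. Subtract (2x)·D = −6x⁴ + 4x³ + 12x² + 16x. Remainder: −3x³ + 2x² + 7x + 13.
Step 2: lead(−3x³ + 2x² + 7x + 13) ÷ lead(D) = −3x³ ÷ −3x³ = 1. Subtract (1)·D = −3x³ + 2x² + 6x + 8. Remainder: x + 5.

Q(x) = 2x + 1; R(x) = x + 5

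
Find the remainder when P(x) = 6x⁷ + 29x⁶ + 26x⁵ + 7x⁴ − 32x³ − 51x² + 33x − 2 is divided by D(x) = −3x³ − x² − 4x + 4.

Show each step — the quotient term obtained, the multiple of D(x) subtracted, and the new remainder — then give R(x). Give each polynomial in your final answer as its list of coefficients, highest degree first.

R = [-7, 1, -2]

Step 1: lead(6x⁷ + 29x⁶ + 26x⁵ + 7x⁴ − 32x³ − 51x² + 33x − 2) ÷ lead(D) = 6x⁷ ÷ −3x³ = −2x⁴. Subtract (−2x⁴)·D = 6x⁷ + 2x⁶ + 8x⁵ − 8x⁴. Remainder: 27x⁶ + 18x⁵ + 15x⁴ − 32x³ − 51x² + 33x − 2.
Step 2: lead(27x⁶ + 18x⁵ + 15x⁴ − 32x³ − 51x² + 33x − 2) ÷ lead(D) = 27x⁶ ÷ −3x³ = −9x³. Subtract (−9x³)·D = 27x⁶ + 9x⁵ + 36x⁴ − 36x³. Remainder: 9x⁵ − 21x⁴ + 4x³ − 51x² + 33x − 2.
Step 3: lead(9x⁵ − 21x⁴ + 4x³ − 51x² + 33x − 2) ÷ lead(D) = 9x⁵ ÷ −3x³ = −3x². Subtract (−3x²)·D = 9x⁵ + 3x⁴ + 12x³ − 12x². Remainder: −24x⁴ − 8x³ − 39x² + 33x − 2.
Step 4: lead(−24x⁴ − 8x³ − 39x² + 33x − 2) ÷ lead(D) = −24x⁴ ÷ −3x³ = 8x. Subtract (8x)·D = −24x⁴ − 8x³ − 32x² + 32x. Remainder: −7x² + x − 2.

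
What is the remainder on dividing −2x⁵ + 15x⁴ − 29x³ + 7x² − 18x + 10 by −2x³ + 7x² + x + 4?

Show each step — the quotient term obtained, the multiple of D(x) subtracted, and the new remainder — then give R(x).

R(x) = −3x + 6

Step 1: lead(−2x⁵ + 15x⁴ − 29x³ + 7x² − 18x + 10) ÷ lead(D) = −2x⁵ ÷ −2x³ = x². Subtract (x²)·D = −2x⁵ + 7x⁴ + x³ + 4x². Remainder: 8x⁴ − 30x³ + 3x² − 18x + 10.
Step 2: lead(8x⁴ − 30x³ + 3x² − 18x + 10) ÷ lead(D) = 8x⁴ ÷ −2x³ = −4x. Subtract (−4x)·D = 8x⁴ − 28x³ − 4x² − 16x. Remainder: −2x³ + 7x² − 2x + 10.
Step 3: lead(−2x³ + 7x² − 2x + 10) ÷ lead(D) = −2x³ ÷ −2x³ = 1. Subtract (1)·D = −2x³ + 7x² + x + 4. Remainder: −3x + 6.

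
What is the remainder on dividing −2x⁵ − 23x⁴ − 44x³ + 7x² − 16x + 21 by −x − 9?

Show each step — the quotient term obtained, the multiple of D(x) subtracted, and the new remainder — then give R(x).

R(x) = 3

Step 1: lead(−2x⁵ − 23x⁴ − 44x³ + 7x² − 16x + 21) ÷ lead(D) = −2x⁵ ÷ −x = 2x⁴. Subtract (2x⁴)·D = −2x⁵ − 18x⁴. Remainder: −5x⁴ − 44x³ + 7x² − 16x + 21.
Step 2: lead(−5x⁴ − 44x³ + 7x² − 16x + 21) ÷ lead(D) = −5x⁴ ÷ −x = 5x³. Subtract (5x³)·D = −5x⁴ − 45x³. Remainder: x³ + 7x² − 16x + 21.
Step 3: lead(x³ + 7x² − 16x + 21) ÷ lead(D) = x³ ÷ −x = −x². Subtract (−x²)·D = x³ + 9x². Remainder: −2x² − 16x + 21.
Step 4: lead(−2x² − 16x + 21) ÷ lead(D) = −2x² ÷ −x = 2x. Subtract (2x)·D = −2x² − 18x. Remainder: 2x + 21.
Step 5: lead(2x + 21) ÷ lead(D) = 2x ÷ −x = −2. Subtract (−2)·D = 2x + 18. Remainder: 3.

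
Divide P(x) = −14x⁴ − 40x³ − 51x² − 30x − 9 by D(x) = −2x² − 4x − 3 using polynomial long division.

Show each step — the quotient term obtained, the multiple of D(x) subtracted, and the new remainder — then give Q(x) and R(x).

Step 1: lead(−14x⁴ − 40x³ − 51x² − 30x − 9) ÷ lead(D) = −14x⁴ ÷ −2x² = 7x². Subtract (7x²)·D = −14x⁴ − 28x³ − 21x². Remainder: −12x³ − 30x² − 30x − 9.
Step 2: lead(−12x³ − 30x² − 30x − 9) ÷ lead(D) = −12x³ ÷ −2x² = 6x. Subtract (6x)·D = −12x³ − 24x² − 18x. Remainder: −6x² − 12x − 9.
Step 3: lead(−6x² − 12x − 9) ÷ lead(D) = −6x² ÷ −2x² = 3. Subtract (3)·D = −6x² − 12x − 9. Remainder: 0.

Q(x) = 7x² + 6x + 3; R(x) = 0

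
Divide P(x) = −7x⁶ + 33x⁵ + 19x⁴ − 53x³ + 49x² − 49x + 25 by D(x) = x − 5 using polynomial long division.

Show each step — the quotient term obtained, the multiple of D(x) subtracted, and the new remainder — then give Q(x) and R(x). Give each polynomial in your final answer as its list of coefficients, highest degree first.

Step 1: lead(−7x⁶ + 33x⁵ + 19x⁴ − 53x³ + 49x² − 49x + 25) ÷ lead(D) = −7x⁶ ÷ x = −7x⁵. Subtract (−7x⁵)·D = −7x⁶ + 35x⁵. Remainder: −2x⁵ + 19x⁴ − 53x³ + 49x² − 49x + 25.
Step 2: lead(−2x⁵ + 19x⁴ − 53x³ + 49x² − 49x + 25) ÷ lead(D) = −2x⁵ ÷ x = −2x⁴. Subtract (−2x⁴)·D = −2x⁵ + 10x⁴. Remainder: 9x⁴ − 53x³ + 49x² − 49x + 25.
Step 3: lead(9x⁴ − 53x³ + 49x² − 49x + 25) ÷ lead(D) = 9x⁴ ÷ x = 9x³. Subtract (9x³)·D = 9x⁴ − 45x³. Remainder: −8x³ + 49x² − 49x + 25.
Step 4: lead(−8x³ + 49x² − 49x + 25) ÷ lead(D) = −8x³ ÷ x = −8x². Subtract (−8x²)·D = −8x³ + 40x². Remainder: 9x² − 49x + 25.
Step 5: lead(9x² − 49x + 25) ÷ lead(D) = 9x² ÷ x = 9x. Subtract (9x)·D = 9x² − 45x. Remainder: −4x + 25.
Step 6: lead(−4x + 25) ÷ lead(D) = −4x ÷ x = −4. Subtract (−4)·D = −4x + 20. Remainder: 5.

Q = [-7, -2, 9, -8, 9, -4]; R = [5]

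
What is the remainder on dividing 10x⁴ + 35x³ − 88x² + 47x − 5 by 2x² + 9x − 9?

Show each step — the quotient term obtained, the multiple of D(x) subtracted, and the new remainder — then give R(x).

R(x) = −7x + 4

Step 1: lead(10x⁴ + 35x³ − 88x² + 47x − 5) ÷ lead(D) = 10x⁴ ÷ 2x² = 5x². Subtract (5x²)·D = 10x⁴ + 45x³ − 45x². Remainder: −10x³ − 43x² + 47x − 5.
Step 2: lead(−10x³ − 43x² + 47x − 5) ÷ lead(D) = −10x³ ÷ 2x² = −5x. Subtract (−5x)·D = −10x³ − 45x² + 45x. Remainder: 2x² + 2x − 5.
Step 3: lead(2x² + 2x − 5) ÷ lead(D) = 2x² ÷ 2x² = 1. Subtract (1)·D = 2x² + 9x − 9. Remainder: −7x + 4.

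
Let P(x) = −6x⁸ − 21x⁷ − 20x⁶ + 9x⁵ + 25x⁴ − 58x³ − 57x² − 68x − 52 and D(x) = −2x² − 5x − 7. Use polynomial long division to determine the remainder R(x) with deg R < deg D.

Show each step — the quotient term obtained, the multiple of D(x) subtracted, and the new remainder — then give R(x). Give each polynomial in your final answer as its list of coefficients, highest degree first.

Step 1: lead(−6x⁸ − 21x⁷ − 20x⁶ + 9x⁵ + 25x⁴ − 58x³ − 57x² − 68x − 52) ÷ lead(D) = −6x⁸ ÷ −2x² = 3x⁶. Subtract (3x⁶)·D = −6x⁸ − 15x⁷ − 21x⁶. Remainder: −6x⁷ + x⁶ + 9x⁵ + 25x⁴ − 58x³ − 57x² − 68x − 52.
Step 2: lead(−6x⁷ + x⁶ + 9x⁵ + 25x⁴ − 58x³ − 57x² − 68x − 52) ÷ lead(D) = −6x⁷ ÷ −2x² = 3x⁵. Subtract (3x⁵)·D = −6x⁷ − 15x⁶ − 21x⁵. Remainder: 16x⁶ + 30x⁵ + 25x⁴ − 58x³ − 57x² − 68x − 52.
Step 3: lead(16x⁶ + 30x⁵ + 25x⁴ − 58x³ − 57x² − 68x − 52) ÷ lead(D) = 16x⁶ ÷ −2x² = −8x⁴. Subtract (−8x⁴)·D = 16x⁶ + 40x⁵ + 56x⁴. Remainder: −10x⁵ − 31x⁴ − 58x³ − 57x² − 68x − 52.
Step 4: lead(−10x⁵ − 31x⁴ − 58x³ − 57x² − 68x − 52) ÷ lead(D) = −10x⁵ ÷ −2x² = 5x³. Subtract (5x³)·D = −10x⁵ − 25x⁴ − 35x³. Remainder: −6x⁴ − 23x³ − 57x² − 68x − 52.
Step 5: lead(−6x⁴ − 23x³ − 57x² − 68x − 52) ÷ lead(D) = −6x⁴ ÷ −2x² = 3x². Subtract (3x²)·D = −6x⁴ − 15x³ − 21x². Remainder: −8x³ − 36x² − 68x − 52.
Step 6: lead(−8x³ − 36x² − 68x − 52) ÷ lead(D) = −8x³ ÷ −2x² = 4x. Subtract (4x)·D = −8x³ − 20x² − 28x. Remainder: −16x² − 40x − 52.
Step 7: lead(−16x² − 40x − 52) ÷ lead(D) = −16x² ÷ −2x² = 8. Subtract (8)·D = −16x² − 40x − 56. Remainder: 4.

R = [4]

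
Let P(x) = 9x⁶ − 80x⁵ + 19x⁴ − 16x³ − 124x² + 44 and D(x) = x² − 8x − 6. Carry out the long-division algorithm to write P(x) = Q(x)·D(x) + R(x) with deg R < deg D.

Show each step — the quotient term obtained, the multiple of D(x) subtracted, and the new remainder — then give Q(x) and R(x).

Q(x) = 9x⁴ − 8x³ + 9x² + 8x − 6; R(x) = 8

Step 1: lead(9x⁶ − 80x⁵ + 19x⁴ − 16x³ − 124x² + 44) ÷ lead(D) = 9x⁶ ÷ x² = 9x⁴. Subtract (9x⁴)·D = 9x⁶ − 72x⁵ − 54x⁴. Remainder: −8x⁵ + 73x⁴ − 16x³ − 124x² + 44.
Step 2: lead(−8x⁵ + 73x⁴ − 16x³ − 124x² + 44) ÷ lead(D) = −8x⁵ ÷ x² = −8x³. Subtract (−8x³)·D = −8x⁵ + 64x⁴ + 48x³. Remainder: 9x⁴ − 64x³ − 124x² + 44.
Step 3: lead(9x⁴ − 64x³ − 124x² + 44) ÷ lead(D) = 9x⁴ ÷ x² = 9x². Subtract (9x²)·D = 9x⁴ − 72x³ − 54x². Remainder: 8x³ − 70x² + 44.
Step 4: lead(8x³ − 70x² + 44) ÷ lead(D) = 8x³ ÷ x² = 8x. Subtract (8x)·D = 8x³ − 64x² − 48x. Remainder: −6x² + 48x + 44.
Step 5: lead(−6x² + 48x + 44) ÷ lead(D) = −6x² ÷ x² = −6. Subtract (−6)·D = −6x² + 48x + 36. Remainder: 8.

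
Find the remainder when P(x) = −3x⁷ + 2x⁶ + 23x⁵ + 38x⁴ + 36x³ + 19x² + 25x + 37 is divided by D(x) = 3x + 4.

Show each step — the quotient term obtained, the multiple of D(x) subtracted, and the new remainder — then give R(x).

R(x) = 9

Step 1: lead(−3x⁷ + 2x⁶ + 23x⁵ + 38x⁴ + 36x³ + 19x² + 25x + 37) ÷ lead(D) = −3x⁷ ÷ 3x = −x⁶. Subtract (−x⁶)·D = −3x⁷ − 4x⁶. Remainder: 6x⁶ + 23x⁵ + 38x⁴ + 36x³ + 19x² + 25x + 37.
Step 2: lead(6x⁶ + 23x⁵ + 38x⁴ + 36x³ + 19x² + 25x + 37) ÷ lead(D) = 6x⁶ ÷ 3x = 2x⁵. Subtract (2x⁵)·D = 6x⁶ + 8x⁵. Remainder: 15x⁵ + 38x⁴ + 36x³ + 19x² + 25x + 37.
Step 3: lead(15x⁵ + 38x⁴ + 36x³ + 19x² + 25x + 37) ÷ lead(D) = 15x⁵ ÷ 3x = 5x⁴. Subtract (5x⁴)·D = 15x⁵ + 20x⁴. Remainder: 18x⁴ + 36x³ + 19x² + 25x + 37.
Step 4: lead(18x⁴ + 36x³ + 19x² + 25x + 37) ÷ lead(D) = 18x⁴ ÷ 3x = 6x³. Subtract (6x³)·D = 18x⁴ + 24x³. Remainder: 12x³ + 19x² + 25x + 37.
Step 5: lead(12x³ + 19x² + 25x + 37) ÷ lead(D) = 12x³ ÷ 3x = 4x². Subtract (4x²)·D = 12x³ + 16x². Remainder: 3x² + 25x + 37.
Step 6: lead(3x² + 25x + 37) ÷ lead(D) = 3x² ÷ 3x = x. Subtract (x)·D = 3x² + 4x. Remainder: 21x + 37.
Step 7: lead(21x + 37) ÷ lead(D) = 21x ÷ 3x = 7. Subtract (7)·D = 21x + 28. Remainder: 9.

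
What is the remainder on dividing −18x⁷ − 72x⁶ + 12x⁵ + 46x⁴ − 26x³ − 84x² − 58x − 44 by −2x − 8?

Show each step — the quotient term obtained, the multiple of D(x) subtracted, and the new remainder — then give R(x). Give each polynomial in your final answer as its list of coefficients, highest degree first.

R = [-4]

Step 1: lead(−18x⁷ − 72x⁶ + 12x⁵ + 46x⁴ − 26x³ − 84x² − 58x − 44) ÷ lead(D) = −18x⁷ ÷ −2x = 9x⁶. Subtract (9x⁶)·D = −18x⁷ − 72x⁶. Remainder: 12x⁵ + 46x⁴ − 26x³ − 84x² − 58x − 44.
Step 2: lead(12x⁵ + 46x⁴ − 26x³ − 84x² − 58x − 44) ÷ lead(D) = 12x⁵ ÷ −2x = −6x⁴. Subtract (−6x⁴)·D = 12x⁵ + 48x⁴. Remainder: −2x⁴ − 26x³ − 84x² − 58x − 44.
Step 3: lead(−2x⁴ − 26x³ − 84x² − 58x − 44) ÷ lead(D) = −2x⁴ ÷ −2x = x³. Subtract (x³)·D = −2x⁴ − 8x³. Remainder: −18x³ − 84x² − 58x − 44.
Step 4: lead(−18x³ − 84x² − 58x − 44) ÷ lead(D) = −18x³ ÷ −2x = 9x². Subtract (9x²)·D = −18x³ − 72x². Remainder: −12x² − 58x − 44.
Step 5: lead(−12x² − 58x − 44) ÷ lead(D) = −12x² ÷ −2x = 6x. Subtract (6x)·D = −12x² − 48x. Remainder: −10x − 44.
Step 6: lead(−10x − 44) ÷ lead(D) = −10x ÷ −2x = 5. Subtract (5)·D = −10x − 40. Remainder: −4.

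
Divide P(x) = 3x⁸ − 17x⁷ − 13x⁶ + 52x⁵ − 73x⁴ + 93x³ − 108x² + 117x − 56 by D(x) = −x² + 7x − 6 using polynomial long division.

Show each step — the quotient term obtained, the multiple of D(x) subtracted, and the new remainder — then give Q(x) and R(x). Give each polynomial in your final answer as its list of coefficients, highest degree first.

Step 1: lead(3x⁸ − 17x⁷ − 13x⁶ + 52x⁵ − 73x⁴ + 93x³ − 108x² + 117x − 56) ÷ lead(D) = 3x⁸ ÷ −x² = −3x⁶. Subtract (−3x⁶)·D = 3x⁸ − 21x⁷ + 18x⁶. Remainder: 4x⁷ − 31x⁶ + 52x⁵ − 73x⁴ + 93x³ − 108x² + 117x − 56.
Step 2: lead(4x⁷ − 31x⁶ + 52x⁵ − 73x⁴ + 93x³ − 108x² + 117x − 56) ÷ lead(D) = 4x⁷ ÷ −x² = −4x⁵. Subtract (−4x⁵)·D = 4x⁷ − 28x⁶ + 24x⁵. Remainder: −3x⁶ + 28x⁵ − 73x⁴ + 93x³ − 108x² + 117x − 56.
Step 3: lead(−3x⁶ + 28x⁵ − 73x⁴ + 93x³ − 108x² + 117x − 56) ÷ lead(D) = −3x⁶ ÷ −x² = 3x⁴. Subtract (3x⁴)·D = −3x⁶ + 21x⁵ − 18x⁴. Remainder: 7x⁵ − 55x⁴ + 93x³ − 108x² + 117x − 56.
Step 4: lead(7x⁵ − 55x⁴ + 93x³ − 108x² + 117x − 56) ÷ lead(D) = 7x⁵ ÷ −x² = −7x³. Subtract (−7x³)·D = 7x⁵ − 49x⁴ + 42x³. Remainder: −6x⁴ + 51x³ − 108x² + 117x − 56.
Step 5: lead(−6x⁴ + 51x³ − 108x² + 117x − 56) ÷ lead(D) = −6x⁴ ÷ −x² = 6x². Subtract (6x²)·D = −6x⁴ + 42x³ − 36x². Remainder: 9x³ − 72x² + 117x − 56.
Step 6: lead(9x³ − 72x² + 117x − 56) ÷ lead(D) = 9x³ ÷ −x² = −9x. Subtract (−9x)·D = 9x³ − 63x² + 54x. Remainder: −9x² + 63x − 56.
Step 7: lead(−9x² + 63x − 56) ÷ lead(D) = −9x² ÷ −x² = 9. Subtract (9)·D = −9x² + 63x − 54. Remainder: −2.

Q = [-3, -4, 3, -7, 6, -9, 9]; R = [-2]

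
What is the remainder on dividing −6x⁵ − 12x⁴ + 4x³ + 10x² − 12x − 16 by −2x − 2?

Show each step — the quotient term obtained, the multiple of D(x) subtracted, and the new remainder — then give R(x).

Step 1: lead(−6x⁵ − 12x⁴ + 4x³ + 10x² − 12x − 16) ÷ lead(D) = −6x⁵ ÷ −2x = 3x⁴. Subtract (3x⁴)·D = −6x⁵ − 6x⁴. Remainder: −6x⁴ + 4x³ + 10x² − 12x − 16.
Step 2: lead(−6x⁴ + 4x³ + 10x² − 12x − 16) ÷ lead(D) = −6x⁴ ÷ −2x = 3x³. Subtract (3x³)·D = −6x⁴ − 6x³. Remainder: 10x³ + 10x² − 12x − 16.
Step 3: lead(10x³ + 10x² − 12x − 16) ÷ lead(D) = 10x³ ÷ −2x = −5x². Subtract (−5x²)·D = 10x³ + 10x². Remainder: −12x − 16.
Step 4: lead(−12x − 16) ÷ lead(D) = −12x ÷ −2x = 6. Subtract (6)·D = −12x − 12. Remainder: −4.

R(x) = −4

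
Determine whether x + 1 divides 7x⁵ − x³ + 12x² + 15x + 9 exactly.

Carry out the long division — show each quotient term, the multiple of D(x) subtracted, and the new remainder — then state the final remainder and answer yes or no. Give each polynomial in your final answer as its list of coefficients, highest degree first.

R = [0], so D(x) is a factor of P(x). yes

Step 1: lead(7x⁵ − x³ + 12x² + 15x + 9) ÷ lead(D) = 7x⁵ ÷ x = 7x⁴. Subtract (7x⁴)·D = 7x⁵ + 7x⁴. Remainder: −7x⁴ − x³ + 12x² + 15x + 9.
Step 2: lead(−7x⁴ − x³ + 12x² + 15x + 9) ÷ lead(D) = −7x⁴ ÷ x = −7x³. Subtract (−7x³)·D = −7x⁴ − 7x³. Remainder: 6x³ + 12x² + 15x + 9.
Step 3: lead(6x³ + 12x² + 15x + 9) ÷ lead(D) = 6x³ ÷ x = 6x². Subtract (6x²)·D = 6x³ + 6x². Remainder: 6x² + 15x + 9.
Step 4: lead(6x² + 15x + 9) ÷ lead(D) = 6x² ÷ x = 6x. Subtract (6x)·D = 6x² + 6x. Remainder: 9x + 9.
Step 5: lead(9x + 9) ÷ lead(D) = 9x ÷ x = 9. Subtract (9)·D = 9x + 9. Remainder: 0.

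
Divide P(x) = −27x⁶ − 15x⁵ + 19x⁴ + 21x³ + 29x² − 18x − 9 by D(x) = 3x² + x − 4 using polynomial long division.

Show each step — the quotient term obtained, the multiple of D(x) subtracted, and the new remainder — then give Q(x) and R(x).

Q(x) = −9x⁴ − 2x³ − 5x² + 6x + 1; R(x) = 5x − 5

Step 1: lead(−27x⁶ − 15x⁵ + 19x⁴ + 21x³ + 29x² − 18x − 9) ÷ lead(D) = −27x⁶ ÷ 3x² = −9x⁴. Subtract (−9x⁴)·D = −27x⁶ − 9x⁵ + 36x⁴. Remainder: −6x⁵ − 17x⁴ + 21x³ + 29x² − 18x − 9.
Step 2: lead(−6x⁵ − 17x⁴ + 21x³ + 29x² − 18x − 9) ÷ lead(D) = −6x⁵ ÷ 3x² = −2x³. Subtract (−2x³)·D = −6x⁵ − 2x⁴ + 8x³. Remainder: −15x⁴ + 13x³ + 29x² − 18x − 9.
Step 3: lead(−15x⁴ + 13x³ + 29x² − 18x − 9) ÷ lead(D) = −15x⁴ ÷ 3x² = −5x². Subtract (−5x²)·D = −15x⁴ − 5x³ + 20x². Remainder: 18x³ + 9x² − 18x − 9.
Step 4: lead(18x³ + 9x² − 18x − 9) ÷ lead(D) = 18x³ ÷ 3x² = 6x. Subtract (6x)·D = 18x³ + 6x² − 24x. Remainder: 3x² + 6x − 9.
Step 5: lead(3x² + 6x − 9) ÷ lead(D) = 3x² ÷ 3x² = 1. Subtract (1)·D = 3x² + x − 4. Remainder: 5x − 5.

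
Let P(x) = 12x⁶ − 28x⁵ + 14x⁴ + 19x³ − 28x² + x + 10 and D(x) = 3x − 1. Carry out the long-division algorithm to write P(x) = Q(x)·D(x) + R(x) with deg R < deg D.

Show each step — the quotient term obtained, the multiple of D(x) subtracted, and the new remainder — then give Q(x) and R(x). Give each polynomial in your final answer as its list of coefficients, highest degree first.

Q = [4, -8, 2, 7, -7, -2]; R = [8]

Step 1: lead(12x⁶ − 28x⁵ + 14x⁴ + 19x³ − 28x² + x + 10) ÷ lead(D) = 12x⁶ ÷ 3x = 4x⁵. Subtract (4x⁵)·D = 12x⁶ − 4x⁵. Remainder: −24x⁵ + 14x⁴ + 19x³ − 28x² + x + 10.
Step 2: lead(−24x⁵ + 14x⁴ + 19x³ − 28x² + x + 10) ÷ lead(D) = −24x⁵ ÷ 3x = −8x⁴. Subtract (−8x⁴)·D = −24x⁵ + 8x⁴. Remainder: 6x⁴ + 19x³ − 28x² + x + 10.
Step 3: lead(6x⁴ + 19x³ − 28x² + x + 10) ÷ lead(D) = 6x⁴ ÷ 3x = 2x³. Subtract (2x³)·D = 6x⁴ − 2x³. Remainder: 21x³ − 28x² + x + 10.
Step 4: lead(21x³ − 28x² + x + 10) ÷ lead(D) = 21x³ ÷ 3x = 7x². Subtract (7x²)·D = 21x³ − 7x². Remainder: −21x² + x + 10.
Step 5: lead(−21x² + x + 10) ÷ lead(D) = −21x² ÷ 3x = −7x. Subtract (−7x)·D = −21x² + 7x. Remainder: −6x + 10.
Step 6: lead(−6x + 10) ÷ lead(D) = −6x ÷ 3x = −2. Subtract (−2)·D = −6x + 2. Remainder: 8.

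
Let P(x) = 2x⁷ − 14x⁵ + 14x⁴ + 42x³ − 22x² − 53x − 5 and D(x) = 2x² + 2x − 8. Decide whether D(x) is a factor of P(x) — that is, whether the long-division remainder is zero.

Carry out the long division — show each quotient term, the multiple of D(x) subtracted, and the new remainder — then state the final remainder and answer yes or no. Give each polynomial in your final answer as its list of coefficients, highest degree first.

R = [9, 3], so D(x) is not a factor of P(x). no

Step 1: lead(2x⁷ − 14x⁵ + 14x⁴ + 42x³ − 22x² − 53x − 5) ÷ lead(D) = 2x⁷ ÷ 2x² = x⁵. Subtract (x⁵)·D = 2x⁷ + 2x⁶ − 8x⁵. Remainder: −2x⁶ − 6x⁵ + 14x⁴ + 42x³ − 22x² − 53x − 5.
Step 2: lead(−2x⁶ − 6x⁵ + 14x⁴ + 42x³ − 22x² − 53x − 5) ÷ lead(D) = −2x⁶ ÷ 2x² = −x⁴. Subtract (−x⁴)·D = −2x⁶ − 2x⁵ + 8x⁴. Remainder: −4x⁵ + 6x⁴ + 42x³ − 22x² − 53x − 5.
Step 3: lead(−4x⁵ + 6x⁴ + 42x³ − 22x² − 53x − 5) ÷ lead(D) = −4x⁵ ÷ 2x² = −2x³. Subtract (−2x³)·D = −4x⁵ − 4x⁴ + 16x³. Remainder: 10x⁴ + 26x³ − 22x² − 53x − 5.
Step 4: lead(10x⁴ + 26x³ − 22x² − 53x − 5) ÷ lead(D) = 10x⁴ ÷ 2x² = 5x². Subtract (5x²)·D = 10x⁴ + 10x³ − 40x². Remainder: 16x³ + 18x² − 53x − 5.
Step 5: lead(16x³ + 18x² − 53x − 5) ÷ lead(D) = 16x³ ÷ 2x² = 8x. Subtract (8x)·D = 16x³ + 16x² − 64x. Remainder: 2x² + 11x − 5.
Step 6: lead(2x² + 11x − 5) ÷ lead(D) = 2x² ÷ 2x² = 1. Subtract (1)·D = 2x² + 2x − 8. Remainder: 9x + 3.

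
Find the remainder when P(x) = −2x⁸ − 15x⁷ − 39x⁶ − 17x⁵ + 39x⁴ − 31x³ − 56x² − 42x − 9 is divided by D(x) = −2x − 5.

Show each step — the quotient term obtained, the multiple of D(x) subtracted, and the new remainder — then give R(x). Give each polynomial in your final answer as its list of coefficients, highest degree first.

Step 1: lead(−2x⁸ − 15x⁷ − 39x⁶ − 17x⁵ + 39x⁴ − 31x³ − 56x² − 42x − 9) ÷ lead(D) = −2x⁸ ÷ −2x = x⁷. Subtract (x⁷)·D = −2x⁸ − 5x⁷. Remainder: −10x⁷ − 39x⁶ − 17x⁵ + 39x⁴ − 31x³ − 56x² − 42x − 9.
Step 2: lead(−10x⁷ − 39x⁶ − 17x⁵ + 39x⁴ − 31x³ − 56x² − 42x − 9) ÷ lead(D) = −10x⁷ ÷ −2x = 5x⁶. Subtract (5x⁶)·D = −10x⁷ − 25x⁶. Remainder: −14x⁶ − 17x⁵ + 39x⁴ − 31x³ − 56x² − 42x − 9.
Step 3: lead(−14x⁶ − 17x⁵ + 39x⁴ − 31x³ − 56x² − 42x − 9) ÷ lead(D) = −14x⁶ ÷ −2x = 7x⁵. Subtract (7x⁵)·D = −14x⁶ − 35x⁵. Remainder: 18x⁵ + 39x⁴ − 31x³ − 56x² − 42x − 9.
Step 4: lead(18x⁵ + 39x⁴ − 31x³ − 56x² − 42x − 9) ÷ lead(D) = 18x⁵ ÷ −2x = −9x⁴. Subtract (−9x⁴)·D = 18x⁵ + 45x⁴. Remainder: −6x⁴ − 31x³ − 56x² − 42x − 9.
Step 5: lead(−6x⁴ − 31x³ − 56x² − 42x − 9) ÷ lead(D) = −6x⁴ ÷ −2x = 3x³. Subtract (3x³)·D = −6x⁴ − 15x³. Remainder: −16x³ − 56x² − 42x − 9.
Step 6: lead(−16x³ − 56x² − 42x − 9) ÷ lead(D) = −16x³ ÷ −2x = 8x². Subtract (8x²)·D = −16x³ − 40x². Remainder: −16x² − 42x − 9.
Step 7: lead(−16x² − 42x − 9) ÷ lead(D) = −16x² ÷ −2x = 8x. Subtract (8x)·D = −16x² − 40x. Remainder: −2x − 9.
Step 8: lead(−2x − 9) ÷ lead(D) = −2x ÷ −2x = 1. Subtract (1)·D = −2x − 5. Remainder: −4.

R = [-4]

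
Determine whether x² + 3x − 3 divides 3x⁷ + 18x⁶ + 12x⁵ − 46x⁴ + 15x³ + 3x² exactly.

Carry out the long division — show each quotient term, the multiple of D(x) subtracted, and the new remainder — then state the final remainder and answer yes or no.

R(x) = 0, so D(x) is a factor of P(x). yes

Step 1: lead(3x⁷ + 18x⁶ + 12x⁵ − 46x⁴ + 15x³ + 3x²) ÷ lead(D) = 3x⁷ ÷ x² = 3x⁵. Subtract (3x⁵)·D = 3x⁷ + 9x⁶ − 9x⁵. Remainder: 9x⁶ + 21x⁵ − 46x⁴ + 15x³ + 3x².
Step 2: lead(9x⁶ + 21x⁵ − 46x⁴ + 15x³ + 3x²) ÷ lead(D) = 9x⁶ ÷ x² = 9x⁴. Subtract (9x⁴)·D = 9x⁶ + 27x⁵ − 27x⁴. Remainder: −6x⁵ − 19x⁴ + 15x³ + 3x².
Step 3: lead(−6x⁵ − 19x⁴ + 15x³ + 3x²) ÷ lead(D) = −6x⁵ ÷ x² = −6x³. Subtract (−6x³)·D = −6x⁵ − 18x⁴ + 18x³. Remainder: −x⁴ − 3x³ + 3x².
Step 4: lead(−x⁴ − 3x³ + 3x²) ÷ lead(D) = −x⁴ ÷ x² = −x². Subtract (−x²)·D = −x⁴ − 3x³ + 3x². Remainder: 0.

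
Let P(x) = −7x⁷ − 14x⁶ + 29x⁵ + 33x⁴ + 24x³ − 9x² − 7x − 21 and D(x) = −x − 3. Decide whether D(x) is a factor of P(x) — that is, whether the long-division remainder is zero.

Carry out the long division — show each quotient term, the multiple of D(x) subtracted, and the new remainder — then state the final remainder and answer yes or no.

Step 1: lead(−7x⁷ − 14x⁶ + 29x⁵ + 33x⁴ + 24x³ − 9x² − 7x − 21) ÷ lead(D) = −7x⁷ ÷ −x = 7x⁶. Subtract (7x⁶)·D = −7x⁷ − 21x⁶. Remainder: 7x⁶ + 29x⁵ + 33x⁴ + 24x³ − 9x² − 7x − 21.
Step 2: lead(7x⁶ + 29x⁵ + 33x⁴ + 24x³ − 9x² − 7x − 21) ÷ lead(D) = 7x⁶ ÷ −x = −7x⁵. Subtract (−7x⁵)·D = 7x⁶ + 21x⁵. Remainder: 8x⁵ + 33x⁴ + 24x³ − 9x² − 7x − 21.
Step 3: lead(8x⁵ + 33x⁴ + 24x³ − 9x² − 7x − 21) ÷ lead(D) = 8x⁵ ÷ −x = −8x⁴. Subtract (−8x⁴)·D = 8x⁵ + 24x⁴. Remainder: 9x⁴ + 24x³ − 9x² − 7x − 21.
Step 4: lead(9x⁴ + 24x³ − 9x² − 7x − 21) ÷ lead(D) = 9x⁴ ÷ −x = −9x³. Subtract (−9x³)·D = 9x⁴ + 27x³. Remainder: −3x³ − 9x² − 7x − 21.
Step 5: lead(−3x³ − 9x² − 7x − 21) ÷ lead(D) = −3x³ ÷ −x = 3x². Subtract (3x²)·D = −3x³ − 9x². Remainder: −7x − 21.
Step 6: lead(−7x − 21) ÷ lead(D) = −7x ÷ −x = 7. Subtract (7)·D = −7x − 21. Remainder: 0.

R(x) = 0, so D(x) is a factor of P(x). yes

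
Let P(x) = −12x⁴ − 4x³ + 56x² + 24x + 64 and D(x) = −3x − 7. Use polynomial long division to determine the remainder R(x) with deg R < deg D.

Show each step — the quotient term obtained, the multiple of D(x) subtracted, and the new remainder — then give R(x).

Step 1: lead(−12x⁴ − 4x³ + 56x² + 24x + 64) ÷ lead(D) = −12x⁴ ÷ −3x = 4x³. Subtract (4x³)·D = −12x⁴ − 28x³. Remainder: 24x³ + 56x² + 24x + 64.
Step 2: lead(24x³ + 56x² + 24x + 64) ÷ lead(D) = 24x³ ÷ −3x = −8x². Subtract (−8x²)·D = 24x³ + 56x². Remainder: 24x + 64.
Step 3: lead(24x + 64) ÷ lead(D) = 24x ÷ −3x = −8. Subtract (−8)·D = 24x + 56. Remainder: 8.

R(x) = 8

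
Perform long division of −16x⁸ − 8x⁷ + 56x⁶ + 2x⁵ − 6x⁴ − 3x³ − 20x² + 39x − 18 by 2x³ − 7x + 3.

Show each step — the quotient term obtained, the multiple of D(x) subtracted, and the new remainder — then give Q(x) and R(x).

Step 1: lead(−16x⁸ − 8x⁷ + 56x⁶ + 2x⁵ − 6x⁴ − 3x³ − 20x² + 39x − 18) ÷ lead(D) = −16x⁸ ÷ 2x³ = −8x⁵. Subtract (−8x⁵)·D = −16x⁸ + 56x⁶ − 24x⁵. Remainder: −8x⁷ + 26x⁵ − 6x⁴ − 3x³ − 20x² + 39x − 18.
Step 2: lead(−8x⁷ + 26x⁵ − 6x⁴ − 3x³ − 20x² + 39x − 18) ÷ lead(D) = −8x⁷ ÷ 2x³ = −4x⁴. Subtract (−4x⁴)·D = −8x⁷ + 28x⁵ − 12x⁴. Remainder: −2x⁵ + 6x⁴ − 3x³ − 20x² + 39x − 18.
Step 3: lead(−2x⁵ + 6x⁴ − 3x³ − 20x² + 39x − 18) ÷ lead(D) = −2x⁵ ÷ 2x³ = −x². Subtract (−x²)·D = −2x⁵ + 7x³ − 3x². Remainder: 6x⁴ − 10x³ − 17x² + 39x − 18.
Step 4: lead(6x⁴ − 10x³ − 17x² + 39x − 18) ÷ lead(D) = 6x⁴ ÷ 2x³ = 3x. Subtract (3x)·D = 6x⁴ − 21x² + 9x. Remainder: −10x³ + 4x² + 30x − 18.
Step 5: lead(−10x³ + 4x² + 30x − 18) ÷ lead(D) = −10x³ ÷ 2x³ = −5. Subtract (−5)·D = −10x³ + 35x − 15. Remainder: 4x² − 5x − 3.

Q(x) = −8x⁵ − 4x⁴ − x² + 3x − 5; R(x) = 4x² − 5x − 3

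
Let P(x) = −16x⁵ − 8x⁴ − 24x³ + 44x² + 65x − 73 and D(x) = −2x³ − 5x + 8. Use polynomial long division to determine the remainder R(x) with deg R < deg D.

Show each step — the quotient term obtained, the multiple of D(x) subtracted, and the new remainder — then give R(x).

Step 1: lead(−16x⁵ − 8x⁴ − 24x³ + 44x² + 65x − 73) ÷ lead(D) = −16x⁵ ÷ −2x³ = 8x². Subtract (8x²)·D = −16x⁵ − 40x³ + 64x². Remainder: −8x⁴ + 16x³ − 20x² + 65x − 73.
Step 2: lead(−8x⁴ + 16x³ − 20x² + 65x − 73) ÷ lead(D) = −8x⁴ ÷ −2x³ = 4x. Subtract (4x)·D = −8x⁴ − 20x² + 32x. Remainder: 16x³ + 33x − 73.
Step 3: lead(16x³ + 33x − 73) ÷ lead(D) = 16x³ ÷ −2x³ = −8. Subtract (−8)·D = 16x³ + 40x − 64. Remainder: −7x − 9.

R(x) = −7x − 9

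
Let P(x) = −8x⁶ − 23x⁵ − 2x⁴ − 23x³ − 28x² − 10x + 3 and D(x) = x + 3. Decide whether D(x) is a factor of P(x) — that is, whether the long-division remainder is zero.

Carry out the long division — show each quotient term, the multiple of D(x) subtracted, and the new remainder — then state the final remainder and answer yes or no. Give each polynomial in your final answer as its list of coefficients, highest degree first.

Step 1: lead(−8x⁶ − 23x⁵ − 2x⁴ − 23x³ − 28x² − 10x + 3) ÷ lead(D) = −8x⁶ ÷ x = −8x⁵. Subtract (−8x⁵)·D = −8x⁶ − 24x⁵. Remainder: x⁵ − 2x⁴ − 23x³ − 28x² − 10x + 3.
Step 2: lead(x⁵ − 2x⁴ − 23x³ − 28x² − 10x + 3) ÷ lead(D) = x⁵ ÷ x = x⁴. Subtract (x⁴)·D = x⁵ + 3x⁴. Remainder: −5x⁴ − 23x³ − 28x² − 10x + 3.
Step 3: lead(−5x⁴ − 23x³ − 28x² − 10x + 3) ÷ lead(D) = −5x⁴ ÷ x = −5x³. Subtract (−5x³)·D = −5x⁴ − 15x³. Remainder: −8x³ − 28x² − 10x + 3.
Step 4: lead(−8x³ − 28x² − 10x + 3) ÷ lead(D) = −8x³ ÷ x = −8x². Subtract (−8x²)·D = −8x³ − 24x². Remainder: −4x² − 10x + 3.
Step 5: lead(−4x² − 10x + 3) ÷ lead(D) = −4x² ÷ x = −4x. Subtract (−4x)·D = −4x² − 12x. Remainder: 2x + 3.
Step 6: lead(2x + 3) ÷ lead(D) = 2x ÷ x = 2. Subtract (2)·D = 2x + 6. Remainder: −3.

R = [-3], so D(x) is not a factor of P(x). no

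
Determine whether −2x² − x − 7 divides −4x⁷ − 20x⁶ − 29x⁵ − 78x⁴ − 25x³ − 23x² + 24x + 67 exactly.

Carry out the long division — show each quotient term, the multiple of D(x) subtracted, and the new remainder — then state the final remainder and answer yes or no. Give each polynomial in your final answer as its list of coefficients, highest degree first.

R = [8, 4], so D(x) is not a factor of P(x). no

Step 1: lead(−4x⁷ − 20x⁶ − 29x⁵ − 78x⁴ − 25x³ − 23x² + 24x + 67) ÷ lead(D) = −4x⁷ ÷ −2x² = 2x⁵. Subtract (2x⁵)·D = −4x⁷ − 2x⁶ − 14x⁵. Remainder: −18x⁶ − 15x⁵ − 78x⁴ − 25x³ − 23x² + 24x + 67.
Step 2: lead(−18x⁶ − 15x⁵ − 78x⁴ − 25x³ − 23x² + 24x + 67) ÷ lead(D) = −18x⁶ ÷ −2x² = 9x⁴. Subtract (9x⁴)·D = −18x⁶ − 9x⁵ − 63x⁴. Remainder: −6x⁵ − 15x⁴ − 25x³ − 23x² + 24x + 67.
Step 3: lead(−6x⁵ − 15x⁴ − 25x³ − 23x² + 24x + 67) ÷ lead(D) = −6x⁵ ÷ −2x² = 3x³. Subtract (3x³)·D = −6x⁵ − 3x⁴ − 21x³. Remainder: −12x⁴ − 4x³ − 23x² + 24x + 67.
Step 4: lead(−12x⁴ − 4x³ − 23x² + 24x + 67) ÷ lead(D) = −12x⁴ ÷ −2x² = 6x². Subtract (6x²)·D = −12x⁴ − 6x³ − 42x². Remainder: 2x³ + 19x² + 24x + 67.
Step 5: lead(2x³ + 19x² + 24x + 67) ÷ lead(D) = 2x³ ÷ −2x² = −x. Subtract (−x)·D = 2x³ + x² + 7x. Remainder: 18x² + 17x + 67.
Step 6: lead(18x² + 17x + 67) ÷ lead(D) = 18x² ÷ −2x² = −9. Subtract (−9)·D = 18x² + 9x + 63. Remainder: 8x + 4.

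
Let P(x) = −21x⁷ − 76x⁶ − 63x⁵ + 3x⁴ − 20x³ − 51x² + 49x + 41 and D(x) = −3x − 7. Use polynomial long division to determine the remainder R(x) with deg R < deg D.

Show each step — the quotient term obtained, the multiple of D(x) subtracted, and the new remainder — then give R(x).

Step 1: lead(−21x⁷ − 76x⁶ − 63x⁵ + 3x⁴ − 20x³ − 51x² + 49x + 41) ÷ lead(D) = −21x⁷ ÷ −3x = 7x⁶. Subtract (7x⁶)·D = −21x⁷ − 49x⁶. Remainder: −27x⁶ − 63x⁵ + 3x⁴ − 20x³ − 51x² + 49x + 41.
Step 2: lead(−27x⁶ − 63x⁵ + 3x⁴ − 20x³ − 51x² + 49x + 41) ÷ lead(D) = −27x⁶ ÷ −3x = 9x⁵. Subtract (9x⁵)·D = −27x⁶ − 63x⁵. Remainder: 3x⁴ − 20x³ − 51x² + 49x + 41.
Step 3: lead(3x⁴ − 20x³ − 51x² + 49x + 41) ÷ lead(D) = 3x⁴ ÷ −3x = −x³. Subtract (−x³)·D = 3x⁴ + 7x³. Remainder: −27x³ − 51x² + 49x + 41.
Step 4: lead(−27x³ − 51x² + 49x + 41) ÷ lead(D) = −27x³ ÷ −3x = 9x². Subtract (9x²)·D = −27x³ − 63x². Remainder: 12x² + 49x + 41.
Step 5: lead(12x² + 49x + 41) ÷ lead(D) = 12x² ÷ −3x = −4x. Subtract (−4x)·D = 12x² + 28x. Remainder: 21x + 41.
Step 6: lead(21x + 41) ÷ lead(D) = 21x ÷ −3x = −7. Subtract (−7)·D = 21x + 49. Remainder: −8.

R(x) = −8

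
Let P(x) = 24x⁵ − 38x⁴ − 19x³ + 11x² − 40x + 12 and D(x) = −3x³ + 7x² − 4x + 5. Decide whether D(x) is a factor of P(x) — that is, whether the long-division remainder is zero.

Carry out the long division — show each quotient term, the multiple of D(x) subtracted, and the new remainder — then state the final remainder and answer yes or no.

Step 1: lead(24x⁵ − 38x⁴ − 19x³ + 11x² − 40x + 12) ÷ lead(D) = 24x⁵ ÷ −3x³ = −8x². Subtract (−8x²)·D = 24x⁵ − 56x⁴ + 32x³ − 40x². Remainder: 18x⁴ − 51x³ + 51x² − 40x + 12.
Step 2: lead(18x⁴ − 51x³ + 51x² − 40x + 12) ÷ lead(D) = 18x⁴ ÷ −3x³ = −6x. Subtract (−6x)·D = 18x⁴ − 42x³ + 24x² − 30x. Remainder: −9x³ + 27x² − 10x + 12.
Step 3: lead(−9x³ + 27x² − 10x + 12) ÷ lead(D) = −9x³ ÷ −3x³ = 3. Subtract (3)·D = −9x³ + 21x² − 12x + 15. Remainder: 6x² + 2x − 3.

R(x) = 6x² + 2x − 3, so D(x) is not a factor of P(x). no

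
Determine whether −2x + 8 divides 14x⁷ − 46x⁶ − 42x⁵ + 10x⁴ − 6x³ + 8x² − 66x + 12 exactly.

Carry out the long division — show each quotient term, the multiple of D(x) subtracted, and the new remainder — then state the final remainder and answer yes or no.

Step 1: lead(14x⁷ − 46x⁶ − 42x⁵ + 10x⁴ − 6x³ + 8x² − 66x + 12) ÷ lead(D) = 14x⁷ ÷ −2x = −7x⁶. Subtract (−7x⁶)·D = 14x⁷ − 56x⁶. Remainder: 10x⁶ − 42x⁵ + 10x⁴ − 6x³ + 8x² − 66x + 12.
Step 2: lead(10x⁶ − 42x⁵ + 10x⁴ − 6x³ + 8x² − 66x + 12) ÷ lead(D) = 10x⁶ ÷ −2x = −5x⁵. Subtract (−5x⁵)·D = 10x⁶ − 40x⁵. Remainder: −2x⁵ + 10x⁴ − 6x³ + 8x² − 66x + 12.
Step 3: lead(−2x⁵ + 10x⁴ − 6x³ + 8x² − 66x + 12) ÷ lead(D) = −2x⁵ ÷ −2x = x⁴. Subtract (x⁴)·D = −2x⁵ + 8x⁴. Remainder: 2x⁴ − 6x³ + 8x² − 66x + 12.
Step 4: lead(2x⁴ − 6x³ + 8x² − 66x + 12) ÷ lead(D) = 2x⁴ ÷ −2x = −x³. Subtract (−x³)·D = 2x⁴ − 8x³. Remainder: 2x³ + 8x² − 66x + 12.
Step 5: lead(2x³ + 8x² − 66x + 12) ÷ lead(D) = 2x³ ÷ −2x = −x². Subtract (−x²)·D = 2x³ − 8x². Remainder: 16x² − 66x + 12.
Step 6: lead(16x² − 66x + 12) ÷ lead(D) = 16x² ÷ −2x = −8x. Subtract (−8x)·D = 16x² − 64x. Remainder: −2x + 12.
Step 7: lead(−2x + 12) ÷ lead(D) = −2x ÷ −2x = 1. Subtract (1)·D = −2x + 8. Remainder: 4.

R(x) = 4, so D(x) is not a factor of P(x). no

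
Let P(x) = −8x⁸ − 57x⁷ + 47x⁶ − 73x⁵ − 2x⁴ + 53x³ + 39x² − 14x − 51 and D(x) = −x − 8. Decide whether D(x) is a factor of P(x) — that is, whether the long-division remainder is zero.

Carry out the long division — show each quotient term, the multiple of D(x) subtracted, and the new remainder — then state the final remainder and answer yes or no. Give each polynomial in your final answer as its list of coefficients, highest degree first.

R = [-3], so D(x) is not a factor of P(x). no

Step 1: lead(−8x⁸ − 57x⁷ + 47x⁶ − 73x⁵ − 2x⁴ + 53x³ + 39x² − 14x − 51) ÷ lead(D) = −8x⁸ ÷ −x = 8x⁷. Subtract (8x⁷)·D = −8x⁸ − 64x⁷. Remainder: 7x⁷ + 47x⁶ − 73x⁵ − 2x⁴ + 53x³ + 39x² − 14x − 51.
Step 2: lead(7x⁷ + 47x⁶ − 73x⁵ − 2x⁴ + 53x³ + 39x² − 14x − 51) ÷ lead(D) = 7x⁷ ÷ −x = −7x⁶. Subtract (−7x⁶)·D = 7x⁷ + 56x⁶. Remainder: −9x⁶ − 73x⁵ − 2x⁴ + 53x³ + 39x² − 14x − 51.
Step 3: lead(−9x⁶ − 73x⁵ − 2x⁴ + 53x³ + 39x² − 14x − 51) ÷ lead(D) = −9x⁶ ÷ −x = 9x⁵. Subtract (9x⁵)·D = −9x⁶ − 72x⁵. Remainder: −x⁵ − 2x⁴ + 53x³ + 39x² − 14x − 51.
Step 4: lead(−x⁵ − 2x⁴ + 53x³ + 39x² − 14x − 51) ÷ lead(D) = −x⁵ ÷ −x = x⁴. Subtract (x⁴)·D = −x⁵ − 8x⁴. Remainder: 6x⁴ + 53x³ + 39x² − 14x − 51.
Step 5: lead(6x⁴ + 53x³ + 39x² − 14x − 51) ÷ lead(D) = 6x⁴ ÷ −x = −6x³. Subtract (−6x³)·D = 6x⁴ + 48x³. Remainder: 5x³ + 39x² − 14x − 51.
Step 6: lead(5x³ + 39x² − 14x − 51) ÷ lead(D) = 5x³ ÷ −x = −5x². Subtract (−5x²)·D = 5x³ + 40x². Remainder: −x² − 14x − 51.
Step 7: lead(−x² − 14x − 51) ÷ lead(D) = −x² ÷ −x = x. Subtract (x)·D = −x² − 8x. Remainder: −6x − 51.
Step 8: lead(−6x − 51) ÷ lead(D) = −6x ÷ −x = 6. Subtract (6)·D = −6x − 48. Remainder: −3.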